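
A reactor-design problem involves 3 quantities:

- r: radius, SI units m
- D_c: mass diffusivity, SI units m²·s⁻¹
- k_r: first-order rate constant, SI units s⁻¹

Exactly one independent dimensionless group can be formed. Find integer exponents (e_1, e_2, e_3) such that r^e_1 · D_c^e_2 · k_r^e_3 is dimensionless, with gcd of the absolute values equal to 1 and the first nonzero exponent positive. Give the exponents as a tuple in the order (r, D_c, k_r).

(2, -1, 1)

L: e_1·(1) + e_2·(2) + e_3·(0) = 0
T: e_1·(0) + e_2·(-1) + e_3·(-1) = 0
Solving this homogeneous linear system for the smallest-integer solution (first nonzero entry positive) gives (2, -1, 1).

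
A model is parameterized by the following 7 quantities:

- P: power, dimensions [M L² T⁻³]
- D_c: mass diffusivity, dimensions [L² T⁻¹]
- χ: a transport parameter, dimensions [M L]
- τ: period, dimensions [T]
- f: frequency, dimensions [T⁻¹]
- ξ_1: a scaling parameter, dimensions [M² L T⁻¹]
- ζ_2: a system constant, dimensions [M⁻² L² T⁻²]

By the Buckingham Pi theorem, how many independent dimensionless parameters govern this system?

4

There are 7 variables and 3 base dimensions (M, L, T).
The dimension matrix has rank 3.
Independent dimensionless groups: 7 − 3 = 4.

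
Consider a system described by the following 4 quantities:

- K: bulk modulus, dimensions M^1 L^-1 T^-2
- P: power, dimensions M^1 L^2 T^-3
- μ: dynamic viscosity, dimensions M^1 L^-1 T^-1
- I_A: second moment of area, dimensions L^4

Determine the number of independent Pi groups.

There are 4 variables and 3 base dimensions (M, L, T).
The dimension matrix has rank 3.
Independent dimensionless groups: 4 − 3 = 1.

1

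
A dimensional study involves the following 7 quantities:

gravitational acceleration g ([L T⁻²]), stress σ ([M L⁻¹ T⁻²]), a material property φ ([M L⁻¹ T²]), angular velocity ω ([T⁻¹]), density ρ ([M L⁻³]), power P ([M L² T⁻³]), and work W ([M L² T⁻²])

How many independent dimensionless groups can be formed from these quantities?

4

There are 7 variables and 3 base dimensions (M, L, T).
The dimension matrix has rank 3.
Independent dimensionless groups: 7 − 3 = 4.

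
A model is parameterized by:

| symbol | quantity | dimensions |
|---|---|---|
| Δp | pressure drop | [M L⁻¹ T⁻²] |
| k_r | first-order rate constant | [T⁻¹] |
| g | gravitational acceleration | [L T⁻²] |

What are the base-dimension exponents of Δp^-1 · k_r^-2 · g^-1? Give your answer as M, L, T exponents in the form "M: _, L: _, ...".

Collect each base-dimension exponent across the product:
  M: −(1) − 2·(0) − (0) = -1
  L: −(-1) − 2·(0) − (1) = 0
  T: −(-2) − 2·(-1) − (-2) = 6
So the dimensions are [M⁻¹ T⁶].

M: -1, L: 0, T: 6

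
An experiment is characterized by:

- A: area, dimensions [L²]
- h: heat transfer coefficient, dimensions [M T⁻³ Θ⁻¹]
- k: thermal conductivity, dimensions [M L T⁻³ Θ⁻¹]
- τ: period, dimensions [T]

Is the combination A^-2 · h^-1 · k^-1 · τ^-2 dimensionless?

Sum the exponent of each base dimension across the product:
  M: −2·[A]_M − [h]_M − [k]_M − 2·[τ]_M = −2·(0) − (1) − (1) − 2·(0) = -2
  L: −2·[A]_L − [h]_L − [k]_L − 2·[τ]_L = −2·(2) − (0) − (1) − 2·(0) = -5
  T: −2·[A]_T − [h]_T − [k]_T − 2·[τ]_T = −2·(0) − (-3) − (-3) − 2·(1) = 4
  Θ: −2·[A]_Θ − [h]_Θ − [k]_Θ − 2·[τ]_Θ = −2·(0) − (-1) − (-1) − 2·(0) = 2
Net dimensions [M⁻² L⁻⁵ T⁴ Θ²] ≠ [1] — not dimensionless.

no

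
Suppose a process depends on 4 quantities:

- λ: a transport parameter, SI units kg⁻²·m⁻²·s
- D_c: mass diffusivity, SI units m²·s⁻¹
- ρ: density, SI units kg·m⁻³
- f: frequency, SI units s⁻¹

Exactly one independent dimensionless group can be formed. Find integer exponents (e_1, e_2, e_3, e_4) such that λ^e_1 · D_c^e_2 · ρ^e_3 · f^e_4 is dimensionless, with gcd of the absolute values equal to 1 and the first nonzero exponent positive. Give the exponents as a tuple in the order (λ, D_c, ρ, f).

(1, 4, 2, -3)

M: e_1·(-2) + e_2·(0) + e_3·(1) + e_4·(0) = 0
L: e_1·(-2) + e_2·(2) + e_3·(-3) + e_4·(0) = 0
T: e_1·(1) + e_2·(-1) + e_3·(0) + e_4·(-1) = 0
Solving this homogeneous linear system for the smallest-integer solution (first nonzero entry positive) gives (1, 4, 2, -3).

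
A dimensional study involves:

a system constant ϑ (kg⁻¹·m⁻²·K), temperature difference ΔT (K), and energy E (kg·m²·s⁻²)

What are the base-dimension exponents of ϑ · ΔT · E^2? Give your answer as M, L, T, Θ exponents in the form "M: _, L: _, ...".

M: 1, L: 2, T: -4, Θ: 2

Collect each base-dimension exponent across the product:
  M: (-1) + (0) + 2·(1) = 1
  L: (-2) + (0) + 2·(2) = 2
  T: (0) + (0) + 2·(-2) = -4
  Θ: (1) + (1) + 2·(0) = 2
So the dimensions are [M L² T⁻⁴ Θ²].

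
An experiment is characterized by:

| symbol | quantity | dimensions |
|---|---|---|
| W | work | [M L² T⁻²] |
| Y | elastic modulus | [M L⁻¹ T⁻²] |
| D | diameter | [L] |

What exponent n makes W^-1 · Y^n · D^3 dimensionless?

1

Balance the M exponent: (1)·n from Y, plus −(1) + 3·(0) = -1 from the rest, must sum to zero.
n − 1 = 0, so n = 1.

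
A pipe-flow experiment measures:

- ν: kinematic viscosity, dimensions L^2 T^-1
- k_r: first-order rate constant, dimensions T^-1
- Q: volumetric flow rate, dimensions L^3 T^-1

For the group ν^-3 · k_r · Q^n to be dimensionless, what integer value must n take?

Balance the L exponent: (3)·n from Q, plus −3·(2) + (0) = -6 from the rest, must sum to zero.
3n − 6 = 0, so n = 2.

2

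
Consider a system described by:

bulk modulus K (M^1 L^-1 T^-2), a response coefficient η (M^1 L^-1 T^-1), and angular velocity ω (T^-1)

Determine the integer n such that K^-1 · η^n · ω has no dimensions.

1

Balance the M exponent: (1)·n from η, plus −(1) + (0) = -1 from the rest, must sum to zero.
n − 1 = 0, so n = 1.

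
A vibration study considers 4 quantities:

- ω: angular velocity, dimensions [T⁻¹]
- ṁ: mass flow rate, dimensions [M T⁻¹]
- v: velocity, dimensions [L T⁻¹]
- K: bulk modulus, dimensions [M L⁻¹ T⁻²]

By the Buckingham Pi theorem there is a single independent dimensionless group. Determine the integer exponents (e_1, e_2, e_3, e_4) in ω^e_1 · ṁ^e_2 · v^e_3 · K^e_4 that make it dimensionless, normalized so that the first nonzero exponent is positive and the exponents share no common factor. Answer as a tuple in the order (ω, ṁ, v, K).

M: e_1·(0) + e_2·(1) + e_3·(0) + e_4·(1) = 0
L: e_1·(0) + e_2·(0) + e_3·(1) + e_4·(-1) = 0
T: e_1·(-1) + e_2·(-1) + e_3·(-1) + e_4·(-2) = 0
Solving this homogeneous linear system for the smallest-integer solution (first nonzero entry positive) gives (2, 1, -1, -1).

(2, 1, -1, -1)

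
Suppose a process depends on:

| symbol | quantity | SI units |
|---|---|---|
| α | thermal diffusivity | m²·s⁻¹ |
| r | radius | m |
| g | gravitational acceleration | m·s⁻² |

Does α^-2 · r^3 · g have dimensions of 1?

yes

Sum the exponent of each base dimension across the product:
  M: −2·[α]_M + 3·[r]_M + [g]_M = −2·(0) + 3·(0) + (0) = 0
  L: −2·[α]_L + 3·[r]_L + [g]_L = −2·(2) + 3·(1) + (1) = 0
  T: −2·[α]_T + 3·[r]_T + [g]_T = −2·(-1) + 3·(0) + (-2) = 0
All base exponents vanish — dimensionless.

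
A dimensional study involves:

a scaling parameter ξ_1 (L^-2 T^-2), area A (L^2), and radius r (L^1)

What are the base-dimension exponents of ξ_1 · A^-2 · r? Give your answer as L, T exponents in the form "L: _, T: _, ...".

L: -5, T: -2

Collect each base-dimension exponent across the product:
  L: (-2) − 2·(2) + (1) = -5
  T: (-2) − 2·(0) + (0) = -2
So the dimensions are [L⁻⁵ T⁻²].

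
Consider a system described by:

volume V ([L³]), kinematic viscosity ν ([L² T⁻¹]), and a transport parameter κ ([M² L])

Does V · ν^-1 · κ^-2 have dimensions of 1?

Sum the exponent of each base dimension across the product:
  M: [V]_M − [ν]_M − 2·[κ]_M = (0) − (0) − 2·(2) = -4
  L: [V]_L − [ν]_L − 2·[κ]_L = (3) − (2) − 2·(1) = -1
  T: [V]_T − [ν]_T − 2·[κ]_T = (0) − (-1) − 2·(0) = 1
Net dimensions [M⁻⁴ L⁻¹ T] ≠ [1] — not dimensionless.

no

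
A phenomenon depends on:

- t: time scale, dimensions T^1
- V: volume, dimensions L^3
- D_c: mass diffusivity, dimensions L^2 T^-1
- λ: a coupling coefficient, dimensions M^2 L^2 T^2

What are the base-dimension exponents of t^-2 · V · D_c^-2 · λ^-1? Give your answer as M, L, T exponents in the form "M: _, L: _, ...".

Collect each base-dimension exponent across the product:
  M: −2·(0) + (0) − 2·(0) − (2) = -2
  L: −2·(0) + (3) − 2·(2) − (2) = -3
  T: −2·(1) + (0) − 2·(-1) − (2) = -2
So the dimensions are [M⁻² L⁻³ T⁻²].

M: -2, L: -3, T: -2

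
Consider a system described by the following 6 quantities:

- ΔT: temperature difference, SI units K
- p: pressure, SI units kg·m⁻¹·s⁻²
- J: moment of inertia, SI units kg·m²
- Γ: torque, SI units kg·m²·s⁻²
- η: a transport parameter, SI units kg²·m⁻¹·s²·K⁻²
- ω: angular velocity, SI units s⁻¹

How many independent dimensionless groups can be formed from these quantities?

2

There are 6 variables and 4 base dimensions (M, L, T, Θ).
The dimension matrix has rank 4.
Independent dimensionless groups: 6 − 4 = 2.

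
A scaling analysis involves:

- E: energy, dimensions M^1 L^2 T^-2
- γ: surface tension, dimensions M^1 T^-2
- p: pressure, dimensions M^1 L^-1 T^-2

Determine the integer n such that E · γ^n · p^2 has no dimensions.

-3

Balance the M exponent: (1)·n from γ, plus (1) + 2·(1) = 3 from the rest, must sum to zero.
n + 3 = 0, so n = -3.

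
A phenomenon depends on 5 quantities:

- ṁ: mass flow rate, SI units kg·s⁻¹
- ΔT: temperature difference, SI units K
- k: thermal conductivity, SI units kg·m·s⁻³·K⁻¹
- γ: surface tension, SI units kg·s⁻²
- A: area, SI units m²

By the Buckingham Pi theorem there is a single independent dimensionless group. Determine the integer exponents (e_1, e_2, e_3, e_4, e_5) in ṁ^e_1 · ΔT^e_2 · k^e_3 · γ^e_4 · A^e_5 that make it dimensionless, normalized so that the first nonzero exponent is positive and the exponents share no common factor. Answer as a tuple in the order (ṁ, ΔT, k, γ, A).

M: e_1·(1) + e_2·(0) + e_3·(1) + e_4·(1) + e_5·(0) = 0
L: e_1·(0) + e_2·(0) + e_3·(1) + e_4·(0) + e_5·(2) = 0
T: e_1·(-1) + e_2·(0) + e_3·(-3) + e_4·(-2) + e_5·(0) = 0
Θ: e_1·(0) + e_2·(1) + e_3·(-1) + e_4·(0) + e_5·(0) = 0
Solving this homogeneous linear system for the smallest-integer solution (first nonzero entry positive) gives (2, 2, 2, -4, -1).

(2, 2, 2, -4, -1)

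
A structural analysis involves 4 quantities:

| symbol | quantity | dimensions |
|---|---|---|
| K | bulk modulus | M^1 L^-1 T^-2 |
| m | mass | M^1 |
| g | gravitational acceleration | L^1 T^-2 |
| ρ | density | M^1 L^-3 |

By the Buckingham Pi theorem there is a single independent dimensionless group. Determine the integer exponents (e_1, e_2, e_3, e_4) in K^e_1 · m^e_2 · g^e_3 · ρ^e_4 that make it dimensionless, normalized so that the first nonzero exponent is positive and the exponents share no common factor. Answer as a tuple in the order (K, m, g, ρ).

M: e_1·(1) + e_2·(1) + e_3·(0) + e_4·(1) = 0
L: e_1·(-1) + e_2·(0) + e_3·(1) + e_4·(-3) = 0
T: e_1·(-2) + e_2·(0) + e_3·(-2) + e_4·(0) = 0
Solving this homogeneous linear system for the smallest-integer solution (first nonzero entry positive) gives (3, -1, -3, -2).

(3, -1, -3, -2)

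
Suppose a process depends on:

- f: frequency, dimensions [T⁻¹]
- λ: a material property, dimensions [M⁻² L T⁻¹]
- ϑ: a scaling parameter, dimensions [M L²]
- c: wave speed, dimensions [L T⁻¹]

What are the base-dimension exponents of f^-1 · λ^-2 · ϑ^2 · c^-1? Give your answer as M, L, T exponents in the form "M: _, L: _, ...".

M: 6, L: 1, T: 4

Collect each base-dimension exponent across the product:
  M: −(0) − 2·(-2) + 2·(1) − (0) = 6
  L: −(0) − 2·(1) + 2·(2) − (1) = 1
  T: −(-1) − 2·(-1) + 2·(0) − (-1) = 4
So the dimensions are [M⁶ L T⁴].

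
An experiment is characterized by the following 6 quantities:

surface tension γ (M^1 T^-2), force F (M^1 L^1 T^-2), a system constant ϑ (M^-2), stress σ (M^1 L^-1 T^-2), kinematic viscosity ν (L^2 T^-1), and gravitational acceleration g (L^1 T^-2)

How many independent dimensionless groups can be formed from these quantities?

3

There are 6 variables and 3 base dimensions (M, L, T).
The dimension matrix has rank 3.
Independent dimensionless groups: 6 − 3 = 3.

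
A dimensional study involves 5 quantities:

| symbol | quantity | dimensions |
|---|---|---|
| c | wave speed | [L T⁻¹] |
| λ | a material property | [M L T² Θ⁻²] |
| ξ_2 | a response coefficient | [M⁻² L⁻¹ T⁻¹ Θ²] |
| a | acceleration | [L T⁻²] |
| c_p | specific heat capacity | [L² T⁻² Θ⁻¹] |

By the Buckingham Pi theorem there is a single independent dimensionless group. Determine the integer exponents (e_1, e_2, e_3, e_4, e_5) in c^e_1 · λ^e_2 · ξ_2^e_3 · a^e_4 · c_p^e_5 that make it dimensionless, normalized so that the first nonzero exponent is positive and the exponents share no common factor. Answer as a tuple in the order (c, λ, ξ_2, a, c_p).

(1, -2, -1, -4, 2)

M: e_1·(0) + e_2·(1) + e_3·(-2) + e_4·(0) + e_5·(0) = 0
L: e_1·(1) + e_2·(1) + e_3·(-1) + e_4·(1) + e_5·(2) = 0
T: e_1·(-1) + e_2·(2) + e_3·(-1) + e_4·(-2) + e_5·(-2) = 0
Θ: e_1·(0) + e_2·(-2) + e_3·(2) + e_4·(0) + e_5·(-1) = 0
Solving this homogeneous linear system for the smallest-integer solution (first nonzero entry positive) gives (1, -2, -1, -4, 2).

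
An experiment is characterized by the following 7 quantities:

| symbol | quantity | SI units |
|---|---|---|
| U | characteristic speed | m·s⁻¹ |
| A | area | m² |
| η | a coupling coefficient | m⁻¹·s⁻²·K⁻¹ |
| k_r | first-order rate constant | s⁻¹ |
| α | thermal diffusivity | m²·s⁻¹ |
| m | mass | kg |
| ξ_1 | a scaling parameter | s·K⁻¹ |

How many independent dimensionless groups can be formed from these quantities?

There are 7 variables and 4 base dimensions (M, L, T, Θ).
The dimension matrix has rank 4.
Independent dimensionless groups: 7 − 4 = 3.

3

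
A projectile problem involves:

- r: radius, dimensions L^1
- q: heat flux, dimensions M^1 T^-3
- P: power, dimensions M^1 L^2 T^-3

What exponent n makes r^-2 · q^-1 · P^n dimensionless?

Balance the M exponent: (1)·n from P, plus −2·(0) − (1) = -1 from the rest, must sum to zero.
n − 1 = 0, so n = 1.

1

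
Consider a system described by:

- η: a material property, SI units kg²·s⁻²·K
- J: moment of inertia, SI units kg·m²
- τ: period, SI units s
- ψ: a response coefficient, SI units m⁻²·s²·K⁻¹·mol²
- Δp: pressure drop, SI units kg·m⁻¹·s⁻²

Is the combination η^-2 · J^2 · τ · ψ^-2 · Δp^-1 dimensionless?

Sum the exponent of each base dimension across the product:
  M: −2·[η]_M + 2·[J]_M + [τ]_M − 2·[ψ]_M − [Δp]_M = −2·(2) + 2·(1) + (0) − 2·(0) − (1) = -3
  L: −2·[η]_L + 2·[J]_L + [τ]_L − 2·[ψ]_L − [Δp]_L = −2·(0) + 2·(2) + (0) − 2·(-2) − (-1) = 9
  T: −2·[η]_T + 2·[J]_T + [τ]_T − 2·[ψ]_T − [Δp]_T = −2·(-2) + 2·(0) + (1) − 2·(2) − (-2) = 3
  Θ: −2·[η]_Θ + 2·[J]_Θ + [τ]_Θ − 2·[ψ]_Θ − [Δp]_Θ = −2·(1) + 2·(0) + (0) − 2·(-1) − (0) = 0
  N: −2·[η]_N + 2·[J]_N + [τ]_N − 2·[ψ]_N − [Δp]_N = −2·(0) + 2·(0) + (0) − 2·(2) − (0) = -4
Net dimensions [M⁻³ L⁹ T³ N⁻⁴] ≠ [1] — not dimensionless.

no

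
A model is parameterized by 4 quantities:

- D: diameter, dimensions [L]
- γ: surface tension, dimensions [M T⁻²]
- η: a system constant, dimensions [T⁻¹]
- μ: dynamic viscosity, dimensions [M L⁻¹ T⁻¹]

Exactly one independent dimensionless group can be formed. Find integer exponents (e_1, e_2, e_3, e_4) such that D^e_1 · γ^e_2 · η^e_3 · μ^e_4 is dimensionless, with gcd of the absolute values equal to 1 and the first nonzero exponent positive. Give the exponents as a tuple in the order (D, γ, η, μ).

(1, -1, 1, 1)

M: e_1·(0) + e_2·(1) + e_3·(0) + e_4·(1) = 0
L: e_1·(1) + e_2·(0) + e_3·(0) + e_4·(-1) = 0
T: e_1·(0) + e_2·(-2) + e_3·(-1) + e_4·(-1) = 0
Solving this homogeneous linear system for the smallest-integer solution (first nonzero entry positive) gives (1, -1, 1, 1).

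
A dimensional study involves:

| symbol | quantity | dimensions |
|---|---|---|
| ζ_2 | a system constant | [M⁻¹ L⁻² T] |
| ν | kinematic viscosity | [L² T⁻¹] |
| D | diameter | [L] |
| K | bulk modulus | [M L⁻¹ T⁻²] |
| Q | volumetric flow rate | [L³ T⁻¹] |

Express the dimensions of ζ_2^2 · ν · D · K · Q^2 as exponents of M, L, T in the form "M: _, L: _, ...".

M: -1, L: 4, T: -3

Collect each base-dimension exponent across the product:
  M: 2·(-1) + (0) + (0) + (1) + 2·(0) = -1
  L: 2·(-2) + (2) + (1) + (-1) + 2·(3) = 4
  T: 2·(1) + (-1) + (0) + (-2) + 2·(-1) = -3
So the dimensions are [M⁻¹ L⁴ T⁻³].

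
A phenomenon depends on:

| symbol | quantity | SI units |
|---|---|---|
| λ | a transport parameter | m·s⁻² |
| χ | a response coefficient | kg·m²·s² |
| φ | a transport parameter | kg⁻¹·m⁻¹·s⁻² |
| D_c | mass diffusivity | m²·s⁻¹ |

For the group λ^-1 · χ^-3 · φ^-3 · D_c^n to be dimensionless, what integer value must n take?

2

Balance the L exponent: (2)·n from D_c, plus −(1) − 3·(2) − 3·(-1) = -4 from the rest, must sum to zero.
2n − 4 = 0, so n = 2.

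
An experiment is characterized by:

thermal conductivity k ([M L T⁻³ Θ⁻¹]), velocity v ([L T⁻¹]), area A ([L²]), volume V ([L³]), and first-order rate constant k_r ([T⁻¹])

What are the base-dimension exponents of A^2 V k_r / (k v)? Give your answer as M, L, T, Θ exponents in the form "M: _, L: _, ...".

M: -1, L: 5, T: 3, Θ: 1

Collect each base-dimension exponent across the product:
  M: −(1) − (0) + 2·(0) + (0) + (0) = -1
  L: −(1) − (1) + 2·(2) + (3) + (0) = 5
  T: −(-3) − (-1) + 2·(0) + (0) + (-1) = 3
  Θ: −(-1) − (0) + 2·(0) + (0) + (0) = 1
So the dimensions are [M⁻¹ L⁵ T³ Θ].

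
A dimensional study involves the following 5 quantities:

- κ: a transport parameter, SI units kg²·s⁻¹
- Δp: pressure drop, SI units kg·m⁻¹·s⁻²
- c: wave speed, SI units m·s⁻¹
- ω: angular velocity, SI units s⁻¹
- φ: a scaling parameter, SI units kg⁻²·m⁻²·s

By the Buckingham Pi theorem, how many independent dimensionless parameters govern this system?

2

There are 5 variables and 3 base dimensions (M, L, T).
The dimension matrix has rank 3.
Independent dimensionless groups: 5 − 3 = 2.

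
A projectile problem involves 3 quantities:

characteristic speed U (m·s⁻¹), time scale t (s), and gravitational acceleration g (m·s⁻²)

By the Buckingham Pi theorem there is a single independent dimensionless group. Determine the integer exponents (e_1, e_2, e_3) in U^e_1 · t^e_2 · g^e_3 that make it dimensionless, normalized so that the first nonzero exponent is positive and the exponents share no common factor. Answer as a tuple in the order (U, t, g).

L: e_1·(1) + e_2·(0) + e_3·(1) = 0
T: e_1·(-1) + e_2·(1) + e_3·(-2) = 0
Solving this homogeneous linear system for the smallest-integer solution (first nonzero entry positive) gives (1, -1, -1).

(1, -1, -1)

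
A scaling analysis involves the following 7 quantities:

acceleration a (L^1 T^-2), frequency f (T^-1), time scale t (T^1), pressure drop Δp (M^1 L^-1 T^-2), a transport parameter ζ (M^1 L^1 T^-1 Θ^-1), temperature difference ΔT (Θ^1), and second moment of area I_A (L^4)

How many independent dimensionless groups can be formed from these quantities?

3

There are 7 variables and 4 base dimensions (M, L, T, Θ).
The dimension matrix has rank 4.
Independent dimensionless groups: 7 − 4 = 3.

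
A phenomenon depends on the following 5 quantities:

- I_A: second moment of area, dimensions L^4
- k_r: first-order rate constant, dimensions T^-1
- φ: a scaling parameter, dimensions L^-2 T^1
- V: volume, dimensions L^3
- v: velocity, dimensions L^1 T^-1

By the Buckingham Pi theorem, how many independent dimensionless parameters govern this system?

There are 5 variables and 2 base dimensions (L, T).
The dimension matrix has rank 2.
Independent dimensionless groups: 5 − 2 = 3.

3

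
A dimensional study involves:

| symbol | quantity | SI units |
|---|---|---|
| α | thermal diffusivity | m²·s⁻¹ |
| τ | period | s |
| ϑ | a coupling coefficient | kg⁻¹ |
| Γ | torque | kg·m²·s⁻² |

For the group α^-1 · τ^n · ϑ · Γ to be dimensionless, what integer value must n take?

1

Balance the T exponent: (1)·n from τ, plus −(-1) + (0) + (-2) = -1 from the rest, must sum to zero.
n − 1 = 0, so n = 1.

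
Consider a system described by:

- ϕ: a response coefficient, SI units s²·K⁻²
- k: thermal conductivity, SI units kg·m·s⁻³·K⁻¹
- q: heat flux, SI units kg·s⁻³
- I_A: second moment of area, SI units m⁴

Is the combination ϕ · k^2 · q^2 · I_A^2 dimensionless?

Sum the exponent of each base dimension across the product:
  M: [ϕ]_M + 2·[k]_M + 2·[q]_M + 2·[I_A]_M = (0) + 2·(1) + 2·(1) + 2·(0) = 4
  L: [ϕ]_L + 2·[k]_L + 2·[q]_L + 2·[I_A]_L = (0) + 2·(1) + 2·(0) + 2·(4) = 10
  T: [ϕ]_T + 2·[k]_T + 2·[q]_T + 2·[I_A]_T = (2) + 2·(-3) + 2·(-3) + 2·(0) = -10
  Θ: [ϕ]_Θ + 2·[k]_Θ + 2·[q]_Θ + 2·[I_A]_Θ = (-2) + 2·(-1) + 2·(0) + 2·(0) = -4
Net dimensions [M⁴ L¹⁰ T⁻¹⁰ Θ⁻⁴] ≠ [1] — not dimensionless.

no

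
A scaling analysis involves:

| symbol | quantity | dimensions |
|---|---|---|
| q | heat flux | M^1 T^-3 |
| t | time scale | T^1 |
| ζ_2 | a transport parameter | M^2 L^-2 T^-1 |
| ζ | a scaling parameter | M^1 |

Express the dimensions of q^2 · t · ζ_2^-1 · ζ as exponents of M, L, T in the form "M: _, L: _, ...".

M: 1, L: 2, T: -4

Collect each base-dimension exponent across the product:
  M: 2·(1) + (0) − (2) + (1) = 1
  L: 2·(0) + (0) − (-2) + (0) = 2
  T: 2·(-3) + (1) − (-1) + (0) = -4
So the dimensions are [M L² T⁻⁴].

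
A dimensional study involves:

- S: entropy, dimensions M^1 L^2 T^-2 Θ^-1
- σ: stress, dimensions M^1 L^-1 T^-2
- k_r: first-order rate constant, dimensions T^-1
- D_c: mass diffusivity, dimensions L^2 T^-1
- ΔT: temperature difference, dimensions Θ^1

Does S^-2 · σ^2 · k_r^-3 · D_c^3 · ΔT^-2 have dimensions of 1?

yes

Sum the exponent of each base dimension across the product:
  M: −2·[S]_M + 2·[σ]_M − 3·[k_r]_M + 3·[D_c]_M − 2·[ΔT]_M = −2·(1) + 2·(1) − 3·(0) + 3·(0) − 2·(0) = 0
  L: −2·[S]_L + 2·[σ]_L − 3·[k_r]_L + 3·[D_c]_L − 2·[ΔT]_L = −2·(2) + 2·(-1) − 3·(0) + 3·(2) − 2·(0) = 0
  T: −2·[S]_T + 2·[σ]_T − 3·[k_r]_T + 3·[D_c]_T − 2·[ΔT]_T = −2·(-2) + 2·(-2) − 3·(-1) + 3·(-1) − 2·(0) = 0
  Θ: −2·[S]_Θ + 2·[σ]_Θ − 3·[k_r]_Θ + 3·[D_c]_Θ − 2·[ΔT]_Θ = −2·(-1) + 2·(0) − 3·(0) + 3·(0) − 2·(1) = 0
All base exponents vanish — dimensionless.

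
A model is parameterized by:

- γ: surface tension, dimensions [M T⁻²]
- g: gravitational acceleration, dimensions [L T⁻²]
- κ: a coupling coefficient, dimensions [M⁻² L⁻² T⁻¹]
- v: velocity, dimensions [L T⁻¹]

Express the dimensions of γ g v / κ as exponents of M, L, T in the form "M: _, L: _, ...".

Collect each base-dimension exponent across the product:
  M: (1) + (0) − (-2) + (0) = 3
  L: (0) + (1) − (-2) + (1) = 4
  T: (-2) + (-2) − (-1) + (-1) = -4
So the dimensions are [M³ L⁴ T⁻⁴].

M: 3, L: 4, T: -4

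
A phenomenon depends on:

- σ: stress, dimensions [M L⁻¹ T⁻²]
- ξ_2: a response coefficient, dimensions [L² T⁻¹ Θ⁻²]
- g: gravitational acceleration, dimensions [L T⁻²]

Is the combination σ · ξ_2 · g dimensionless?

no

Sum the exponent of each base dimension across the product:
  M: [σ]_M + [ξ_2]_M + [g]_M = (1) + (0) + (0) = 1
  L: [σ]_L + [ξ_2]_L + [g]_L = (-1) + (2) + (1) = 2
  T: [σ]_T + [ξ_2]_T + [g]_T = (-2) + (-1) + (-2) = -5
  Θ: [σ]_Θ + [ξ_2]_Θ + [g]_Θ = (0) + (-2) + (0) = -2
Net dimensions [M L² T⁻⁵ Θ⁻²] ≠ [1] — not dimensionless.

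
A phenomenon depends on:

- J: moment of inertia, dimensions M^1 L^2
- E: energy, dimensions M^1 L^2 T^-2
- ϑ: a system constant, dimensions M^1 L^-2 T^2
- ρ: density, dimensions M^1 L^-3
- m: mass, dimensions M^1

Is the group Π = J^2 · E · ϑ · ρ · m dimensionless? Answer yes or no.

Sum the exponent of each base dimension across the product:
  M: 2·[J]_M + [E]_M + [ϑ]_M + [ρ]_M + [m]_M = 2·(1) + (1) + (1) + (1) + (1) = 6
  L: 2·[J]_L + [E]_L + [ϑ]_L + [ρ]_L + [m]_L = 2·(2) + (2) + (-2) + (-3) + (0) = 1
  T: 2·[J]_T + [E]_T + [ϑ]_T + [ρ]_T + [m]_T = 2·(0) + (-2) + (2) + (0) + (0) = 0
Net dimensions [M⁶ L] ≠ [1] — not dimensionless.

no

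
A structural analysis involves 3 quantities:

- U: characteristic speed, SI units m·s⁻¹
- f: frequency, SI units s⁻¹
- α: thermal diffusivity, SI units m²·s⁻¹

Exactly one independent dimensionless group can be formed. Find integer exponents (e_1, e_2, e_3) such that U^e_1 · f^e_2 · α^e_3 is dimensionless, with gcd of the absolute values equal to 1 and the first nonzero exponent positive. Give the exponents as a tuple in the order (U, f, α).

L: e_1·(1) + e_2·(0) + e_3·(2) = 0
T: e_1·(-1) + e_2·(-1) + e_3·(-1) = 0
Solving this homogeneous linear system for the smallest-integer solution (first nonzero entry positive) gives (2, -1, -1).

(2, -1, -1)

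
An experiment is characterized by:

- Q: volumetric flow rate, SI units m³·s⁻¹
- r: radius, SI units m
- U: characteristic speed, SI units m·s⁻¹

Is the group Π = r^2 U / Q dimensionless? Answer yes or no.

Sum the exponent of each base dimension across the product:
  M: −[Q]_M + 2·[r]_M + [U]_M = −(0) + 2·(0) + (0) = 0
  L: −[Q]_L + 2·[r]_L + [U]_L = −(3) + 2·(1) + (1) = 0
  T: −[Q]_T + 2·[r]_T + [U]_T = −(-1) + 2·(0) + (-1) = 0
  Θ: −[Q]_Θ + 2·[r]_Θ + [U]_Θ = −(0) + 2·(0) + (0) = 0
All base exponents vanish — dimensionless.

yes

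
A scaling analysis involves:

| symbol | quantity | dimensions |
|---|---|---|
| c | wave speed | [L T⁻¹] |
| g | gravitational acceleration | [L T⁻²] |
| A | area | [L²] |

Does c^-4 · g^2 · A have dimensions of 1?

yes

Sum the exponent of each base dimension across the product:
  M: −4·[c]_M + 2·[g]_M + [A]_M = −4·(0) + 2·(0) + (0) = 0
  L: −4·[c]_L + 2·[g]_L + [A]_L = −4·(1) + 2·(1) + (2) = 0
  T: −4·[c]_T + 2·[g]_T + [A]_T = −4·(-1) + 2·(-2) + (0) = 0
  I: −4·[c]_I + 2·[g]_I + [A]_I = −4·(0) + 2·(0) + (0) = 0
All base exponents vanish — dimensionless.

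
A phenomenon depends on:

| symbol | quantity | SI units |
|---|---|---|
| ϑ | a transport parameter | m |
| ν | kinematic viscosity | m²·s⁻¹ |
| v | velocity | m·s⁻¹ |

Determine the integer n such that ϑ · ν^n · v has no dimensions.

Balance the L exponent: (2)·n from ν, plus (1) + (1) = 2 from the rest, must sum to zero.
2n + 2 = 0, so n = -1.

-1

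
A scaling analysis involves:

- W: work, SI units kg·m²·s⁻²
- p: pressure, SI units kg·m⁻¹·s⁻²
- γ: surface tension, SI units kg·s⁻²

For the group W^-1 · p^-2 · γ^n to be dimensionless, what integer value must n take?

Balance the M exponent: (1)·n from γ, plus −(1) − 2·(1) = -3 from the rest, must sum to zero.
n − 3 = 0, so n = 3.

3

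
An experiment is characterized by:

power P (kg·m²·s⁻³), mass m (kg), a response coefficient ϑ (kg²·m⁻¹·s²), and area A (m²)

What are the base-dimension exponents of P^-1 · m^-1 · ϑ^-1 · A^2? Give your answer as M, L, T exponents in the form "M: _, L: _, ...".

Collect each base-dimension exponent across the product:
  M: −(1) − (1) − (2) + 2·(0) = -4
  L: −(2) − (0) − (-1) + 2·(2) = 3
  T: −(-3) − (0) − (2) + 2·(0) = 1
So the dimensions are [M⁻⁴ L³ T].

M: -4, L: 3, T: 1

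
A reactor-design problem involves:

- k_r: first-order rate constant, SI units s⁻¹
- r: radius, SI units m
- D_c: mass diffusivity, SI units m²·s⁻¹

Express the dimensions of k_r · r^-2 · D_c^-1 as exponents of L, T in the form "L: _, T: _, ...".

L: -4, T: 0

Collect each base-dimension exponent across the product:
  L: (0) − 2·(1) − (2) = -4
  T: (-1) − 2·(0) − (-1) = 0
So the dimensions are [L⁻⁴].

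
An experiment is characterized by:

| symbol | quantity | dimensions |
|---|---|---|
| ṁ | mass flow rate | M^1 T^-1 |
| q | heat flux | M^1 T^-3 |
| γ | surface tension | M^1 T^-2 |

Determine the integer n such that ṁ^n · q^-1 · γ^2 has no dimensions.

-1

Balance the M exponent: (1)·n from ṁ, plus −(1) + 2·(1) = 1 from the rest, must sum to zero.
n + 1 = 0, so n = -1.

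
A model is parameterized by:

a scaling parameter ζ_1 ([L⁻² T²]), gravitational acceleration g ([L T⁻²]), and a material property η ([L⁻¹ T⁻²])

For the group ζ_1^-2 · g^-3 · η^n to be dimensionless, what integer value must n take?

1

Balance the L exponent: (-1)·n from η, plus −2·(-2) − 3·(1) = 1 from the rest, must sum to zero.
−n + 1 = 0, so n = 1.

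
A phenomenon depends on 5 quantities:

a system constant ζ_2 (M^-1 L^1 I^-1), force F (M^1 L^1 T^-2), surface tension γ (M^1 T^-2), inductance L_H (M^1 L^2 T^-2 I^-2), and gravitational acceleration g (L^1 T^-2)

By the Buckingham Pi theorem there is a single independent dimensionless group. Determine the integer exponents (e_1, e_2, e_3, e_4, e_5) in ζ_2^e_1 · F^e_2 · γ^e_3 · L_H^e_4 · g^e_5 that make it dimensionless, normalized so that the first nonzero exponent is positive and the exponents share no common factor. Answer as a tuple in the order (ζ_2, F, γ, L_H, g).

(2, 2, 1, -1, -2)

M: e_1·(-1) + e_2·(1) + e_3·(1) + e_4·(1) + e_5·(0) = 0
L: e_1·(1) + e_2·(1) + e_3·(0) + e_4·(2) + e_5·(1) = 0
T: e_1·(0) + e_2·(-2) + e_3·(-2) + e_4·(-2) + e_5·(-2) = 0
I: e_1·(-1) + e_2·(0) + e_3·(0) + e_4·(-2) + e_5·(0) = 0
Solving this homogeneous linear system for the smallest-integer solution (first nonzero entry positive) gives (2, 2, 1, -1, -2).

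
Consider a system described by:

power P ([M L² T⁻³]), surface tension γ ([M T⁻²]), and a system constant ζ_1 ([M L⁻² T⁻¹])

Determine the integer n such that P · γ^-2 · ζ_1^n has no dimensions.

1

Balance the M exponent: (1)·n from ζ_1, plus (1) − 2·(1) = -1 from the rest, must sum to zero.
n − 1 = 0, so n = 1.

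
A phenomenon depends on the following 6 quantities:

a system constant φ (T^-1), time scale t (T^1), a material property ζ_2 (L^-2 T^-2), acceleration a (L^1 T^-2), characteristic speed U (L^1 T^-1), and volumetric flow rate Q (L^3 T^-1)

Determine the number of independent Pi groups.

There are 6 variables and 2 base dimensions (L, T).
The dimension matrix has rank 2.
Independent dimensionless groups: 6 − 2 = 4.

4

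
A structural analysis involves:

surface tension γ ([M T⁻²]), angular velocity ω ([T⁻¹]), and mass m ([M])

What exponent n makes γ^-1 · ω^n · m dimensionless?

Balance the T exponent: (-1)·n from ω, plus −(-2) + (0) = 2 from the rest, must sum to zero.
−n + 2 = 0, so n = 2.

2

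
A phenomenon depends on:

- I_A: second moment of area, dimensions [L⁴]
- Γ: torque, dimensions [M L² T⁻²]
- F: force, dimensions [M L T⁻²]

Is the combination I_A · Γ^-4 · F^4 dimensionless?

yes

Sum the exponent of each base dimension across the product:
  M: [I_A]_M − 4·[Γ]_M + 4·[F]_M = (0) − 4·(1) + 4·(1) = 0
  L: [I_A]_L − 4·[Γ]_L + 4·[F]_L = (4) − 4·(2) + 4·(1) = 0
  T: [I_A]_T − 4·[Γ]_T + 4·[F]_T = (0) − 4·(-2) + 4·(-2) = 0
  Θ: [I_A]_Θ − 4·[Γ]_Θ + 4·[F]_Θ = (0) − 4·(0) + 4·(0) = 0
All base exponents vanish — dimensionless.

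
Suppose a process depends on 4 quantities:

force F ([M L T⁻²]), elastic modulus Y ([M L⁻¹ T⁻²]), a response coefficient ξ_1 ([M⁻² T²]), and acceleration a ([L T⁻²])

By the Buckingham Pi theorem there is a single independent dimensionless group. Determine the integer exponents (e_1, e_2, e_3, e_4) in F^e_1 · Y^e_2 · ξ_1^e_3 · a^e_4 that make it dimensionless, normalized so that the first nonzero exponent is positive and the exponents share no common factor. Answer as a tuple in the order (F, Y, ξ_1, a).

(3, 1, 2, -2)

M: e_1·(1) + e_2·(1) + e_3·(-2) + e_4·(0) = 0
L: e_1·(1) + e_2·(-1) + e_3·(0) + e_4·(1) = 0
T: e_1·(-2) + e_2·(-2) + e_3·(2) + e_4·(-2) = 0
Solving this homogeneous linear system for the smallest-integer solution (first nonzero entry positive) gives (3, 1, 2, -2).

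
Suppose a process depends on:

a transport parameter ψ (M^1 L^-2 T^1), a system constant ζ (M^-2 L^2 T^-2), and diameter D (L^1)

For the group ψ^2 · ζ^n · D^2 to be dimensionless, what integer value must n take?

1

Balance the M exponent: (-2)·n from ζ, plus 2·(1) + 2·(0) = 2 from the rest, must sum to zero.
-2n + 2 = 0, so n = 1.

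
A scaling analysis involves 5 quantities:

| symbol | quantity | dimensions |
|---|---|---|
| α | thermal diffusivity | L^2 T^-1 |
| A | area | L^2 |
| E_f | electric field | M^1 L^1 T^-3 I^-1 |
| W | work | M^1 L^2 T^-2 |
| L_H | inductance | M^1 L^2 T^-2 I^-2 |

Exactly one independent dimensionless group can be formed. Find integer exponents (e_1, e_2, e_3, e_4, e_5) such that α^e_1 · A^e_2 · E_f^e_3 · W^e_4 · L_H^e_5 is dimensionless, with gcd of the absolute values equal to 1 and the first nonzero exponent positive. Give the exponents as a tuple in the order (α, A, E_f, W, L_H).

M: e_1·(0) + e_2·(0) + e_3·(1) + e_4·(1) + e_5·(1) = 0
L: e_1·(2) + e_2·(2) + e_3·(1) + e_4·(2) + e_5·(2) = 0
T: e_1·(-1) + e_2·(0) + e_3·(-3) + e_4·(-2) + e_5·(-2) = 0
I: e_1·(0) + e_2·(0) + e_3·(-1) + e_4·(0) + e_5·(-2) = 0
Solving this homogeneous linear system for the smallest-integer solution (first nonzero entry positive) gives (2, -3, -2, 1, 1).

(2, -3, -2, 1, 1)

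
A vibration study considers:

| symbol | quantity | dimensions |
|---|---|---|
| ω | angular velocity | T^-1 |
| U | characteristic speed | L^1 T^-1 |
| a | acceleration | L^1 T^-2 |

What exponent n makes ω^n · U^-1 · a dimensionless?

Balance the T exponent: (-1)·n from ω, plus −(-1) + (-2) = -1 from the rest, must sum to zero.
−n − 1 = 0, so n = -1.

-1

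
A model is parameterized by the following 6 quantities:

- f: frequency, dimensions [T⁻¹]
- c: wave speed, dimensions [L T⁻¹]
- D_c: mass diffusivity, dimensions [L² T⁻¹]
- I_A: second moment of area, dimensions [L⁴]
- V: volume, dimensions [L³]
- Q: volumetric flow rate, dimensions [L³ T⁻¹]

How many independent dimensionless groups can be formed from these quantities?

4

There are 6 variables and 2 base dimensions (L, T).
The dimension matrix has rank 2.
Independent dimensionless groups: 6 − 2 = 4.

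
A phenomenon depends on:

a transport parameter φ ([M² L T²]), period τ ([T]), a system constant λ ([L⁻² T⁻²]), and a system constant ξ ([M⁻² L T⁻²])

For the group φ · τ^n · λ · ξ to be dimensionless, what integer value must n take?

2

Balance the T exponent: (1)·n from τ, plus (2) + (-2) + (-2) = -2 from the rest, must sum to zero.
n − 2 = 0, so n = 2.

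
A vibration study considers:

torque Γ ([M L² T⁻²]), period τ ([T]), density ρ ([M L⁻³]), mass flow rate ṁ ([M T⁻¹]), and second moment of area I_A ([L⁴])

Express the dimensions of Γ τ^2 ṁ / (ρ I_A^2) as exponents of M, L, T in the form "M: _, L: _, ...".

M: 1, L: -3, T: -1

Collect each base-dimension exponent across the product:
  M: (1) + 2·(0) − (1) + (1) − 2·(0) = 1
  L: (2) + 2·(0) − (-3) + (0) − 2·(4) = -3
  T: (-2) + 2·(1) − (0) + (-1) − 2·(0) = -1
So the dimensions are [M L⁻³ T⁻¹].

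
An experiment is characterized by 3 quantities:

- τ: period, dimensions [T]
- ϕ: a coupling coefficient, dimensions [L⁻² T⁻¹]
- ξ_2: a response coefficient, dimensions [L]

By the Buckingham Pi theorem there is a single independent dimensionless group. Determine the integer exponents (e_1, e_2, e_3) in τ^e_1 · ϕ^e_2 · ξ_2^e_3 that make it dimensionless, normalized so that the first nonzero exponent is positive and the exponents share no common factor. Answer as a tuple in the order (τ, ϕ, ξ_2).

(1, 1, 2)

L: e_1·(0) + e_2·(-2) + e_3·(1) = 0
T: e_1·(1) + e_2·(-1) + e_3·(0) = 0
Solving this homogeneous linear system for the smallest-integer solution (first nonzero entry positive) gives (1, 1, 2).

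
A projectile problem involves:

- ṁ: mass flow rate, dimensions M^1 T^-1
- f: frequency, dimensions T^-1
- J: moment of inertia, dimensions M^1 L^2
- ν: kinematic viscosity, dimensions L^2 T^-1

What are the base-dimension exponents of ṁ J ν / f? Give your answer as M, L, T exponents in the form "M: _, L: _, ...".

Collect each base-dimension exponent across the product:
  M: (1) − (0) + (1) + (0) = 2
  L: (0) − (0) + (2) + (2) = 4
  T: (-1) − (-1) + (0) + (-1) = -1
So the dimensions are [M² L⁴ T⁻¹].

M: 2, L: 4, T: -1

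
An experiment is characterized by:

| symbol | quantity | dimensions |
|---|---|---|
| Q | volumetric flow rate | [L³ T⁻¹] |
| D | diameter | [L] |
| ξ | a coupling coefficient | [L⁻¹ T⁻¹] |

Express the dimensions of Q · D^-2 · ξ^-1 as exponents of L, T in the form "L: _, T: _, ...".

L: 2, T: 0

Collect each base-dimension exponent across the product:
  L: (3) − 2·(1) − (-1) = 2
  T: (-1) − 2·(0) − (-1) = 0
So the dimensions are [L²].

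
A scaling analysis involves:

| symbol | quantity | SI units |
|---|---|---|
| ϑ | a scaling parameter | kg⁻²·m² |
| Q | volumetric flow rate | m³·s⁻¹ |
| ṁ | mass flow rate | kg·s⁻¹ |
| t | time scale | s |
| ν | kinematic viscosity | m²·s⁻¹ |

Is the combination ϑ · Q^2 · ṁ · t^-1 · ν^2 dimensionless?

no

Sum the exponent of each base dimension across the product:
  M: [ϑ]_M + 2·[Q]_M + [ṁ]_M − [t]_M + 2·[ν]_M = (-2) + 2·(0) + (1) − (0) + 2·(0) = -1
  L: [ϑ]_L + 2·[Q]_L + [ṁ]_L − [t]_L + 2·[ν]_L = (2) + 2·(3) + (0) − (0) + 2·(2) = 12
  T: [ϑ]_T + 2·[Q]_T + [ṁ]_T − [t]_T + 2·[ν]_T = (0) + 2·(-1) + (-1) − (1) + 2·(-1) = -6
Net dimensions [M⁻¹ L¹² T⁻⁶] ≠ [1] — not dimensionless.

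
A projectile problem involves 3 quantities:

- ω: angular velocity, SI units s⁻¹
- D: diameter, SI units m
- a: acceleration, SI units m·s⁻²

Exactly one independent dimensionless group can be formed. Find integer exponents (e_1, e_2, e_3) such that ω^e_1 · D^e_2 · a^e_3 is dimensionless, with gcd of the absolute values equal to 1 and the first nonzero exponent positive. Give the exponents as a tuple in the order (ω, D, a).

(2, 1, -1)

L: e_1·(0) + e_2·(1) + e_3·(1) = 0
T: e_1·(-1) + e_2·(0) + e_3·(-2) = 0
Solving this homogeneous linear system for the smallest-integer solution (first nonzero entry positive) gives (2, 1, -1).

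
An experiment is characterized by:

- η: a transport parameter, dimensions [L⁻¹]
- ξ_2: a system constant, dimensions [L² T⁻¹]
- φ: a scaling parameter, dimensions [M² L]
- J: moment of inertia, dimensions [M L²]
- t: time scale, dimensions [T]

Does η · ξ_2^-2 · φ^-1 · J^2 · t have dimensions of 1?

Sum the exponent of each base dimension across the product:
  M: [η]_M − 2·[ξ_2]_M − [φ]_M + 2·[J]_M + [t]_M = (0) − 2·(0) − (2) + 2·(1) + (0) = 0
  L: [η]_L − 2·[ξ_2]_L − [φ]_L + 2·[J]_L + [t]_L = (-1) − 2·(2) − (1) + 2·(2) + (0) = -2
  T: [η]_T − 2·[ξ_2]_T − [φ]_T + 2·[J]_T + [t]_T = (0) − 2·(-1) − (0) + 2·(0) + (1) = 3
Net dimensions [L⁻² T³] ≠ [1] — not dimensionless.

no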